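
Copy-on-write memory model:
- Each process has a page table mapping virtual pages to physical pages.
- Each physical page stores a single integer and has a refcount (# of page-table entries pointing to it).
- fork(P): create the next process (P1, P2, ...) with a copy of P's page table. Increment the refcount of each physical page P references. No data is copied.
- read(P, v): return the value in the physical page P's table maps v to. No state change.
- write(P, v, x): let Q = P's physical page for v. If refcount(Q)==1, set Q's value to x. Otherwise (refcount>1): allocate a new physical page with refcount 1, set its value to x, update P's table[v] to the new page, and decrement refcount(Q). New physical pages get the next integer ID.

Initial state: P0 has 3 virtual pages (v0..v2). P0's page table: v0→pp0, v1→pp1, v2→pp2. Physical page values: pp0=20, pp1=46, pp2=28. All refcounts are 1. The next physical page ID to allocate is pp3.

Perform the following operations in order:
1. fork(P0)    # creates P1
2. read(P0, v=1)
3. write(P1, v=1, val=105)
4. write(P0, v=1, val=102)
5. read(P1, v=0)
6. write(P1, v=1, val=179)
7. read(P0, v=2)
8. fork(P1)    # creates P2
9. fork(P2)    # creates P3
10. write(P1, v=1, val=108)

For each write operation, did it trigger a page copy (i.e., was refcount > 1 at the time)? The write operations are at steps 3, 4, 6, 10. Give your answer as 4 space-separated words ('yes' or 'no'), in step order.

Op 1: fork(P0) -> P1. 3 ppages; refcounts: pp0:2 pp1:2 pp2:2
Op 2: read(P0, v1) -> 46. No state change.
Op 3: write(P1, v1, 105). refcount(pp1)=2>1 -> COPY to pp3. 4 ppages; refcounts: pp0:2 pp1:1 pp2:2 pp3:1
Op 4: write(P0, v1, 102). refcount(pp1)=1 -> write in place. 4 ppages; refcounts: pp0:2 pp1:1 pp2:2 pp3:1
Op 5: read(P1, v0) -> 20. No state change.
Op 6: write(P1, v1, 179). refcount(pp3)=1 -> write in place. 4 ppages; refcounts: pp0:2 pp1:1 pp2:2 pp3:1
Op 7: read(P0, v2) -> 28. No state change.
Op 8: fork(P1) -> P2. 4 ppages; refcounts: pp0:3 pp1:1 pp2:3 pp3:2
Op 9: fork(P2) -> P3. 4 ppages; refcounts: pp0:4 pp1:1 pp2:4 pp3:3
Op 10: write(P1, v1, 108). refcount(pp3)=3>1 -> COPY to pp4. 5 ppages; refcounts: pp0:4 pp1:1 pp2:4 pp3:2 pp4:1

yes no no yes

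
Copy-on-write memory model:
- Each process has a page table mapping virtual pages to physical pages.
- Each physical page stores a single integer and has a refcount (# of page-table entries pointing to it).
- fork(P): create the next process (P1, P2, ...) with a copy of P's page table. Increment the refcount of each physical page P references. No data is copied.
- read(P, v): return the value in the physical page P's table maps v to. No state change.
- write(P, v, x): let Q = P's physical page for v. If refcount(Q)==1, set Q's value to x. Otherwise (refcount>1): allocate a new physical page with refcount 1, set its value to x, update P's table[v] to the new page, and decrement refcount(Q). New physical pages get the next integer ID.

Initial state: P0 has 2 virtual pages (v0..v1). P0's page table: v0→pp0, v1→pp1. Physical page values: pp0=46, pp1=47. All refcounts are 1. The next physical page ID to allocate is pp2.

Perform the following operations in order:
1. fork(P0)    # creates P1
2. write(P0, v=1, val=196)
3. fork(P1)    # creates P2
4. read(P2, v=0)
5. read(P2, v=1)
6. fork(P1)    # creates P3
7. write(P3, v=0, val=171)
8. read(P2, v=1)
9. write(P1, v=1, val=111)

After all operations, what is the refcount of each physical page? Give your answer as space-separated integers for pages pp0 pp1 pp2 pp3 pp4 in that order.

Answer: 3 2 1 1 1

Derivation:
Op 1: fork(P0) -> P1. 2 ppages; refcounts: pp0:2 pp1:2
Op 2: write(P0, v1, 196). refcount(pp1)=2>1 -> COPY to pp2. 3 ppages; refcounts: pp0:2 pp1:1 pp2:1
Op 3: fork(P1) -> P2. 3 ppages; refcounts: pp0:3 pp1:2 pp2:1
Op 4: read(P2, v0) -> 46. No state change.
Op 5: read(P2, v1) -> 47. No state change.
Op 6: fork(P1) -> P3. 3 ppages; refcounts: pp0:4 pp1:3 pp2:1
Op 7: write(P3, v0, 171). refcount(pp0)=4>1 -> COPY to pp3. 4 ppages; refcounts: pp0:3 pp1:3 pp2:1 pp3:1
Op 8: read(P2, v1) -> 47. No state change.
Op 9: write(P1, v1, 111). refcount(pp1)=3>1 -> COPY to pp4. 5 ppages; refcounts: pp0:3 pp1:2 pp2:1 pp3:1 pp4:1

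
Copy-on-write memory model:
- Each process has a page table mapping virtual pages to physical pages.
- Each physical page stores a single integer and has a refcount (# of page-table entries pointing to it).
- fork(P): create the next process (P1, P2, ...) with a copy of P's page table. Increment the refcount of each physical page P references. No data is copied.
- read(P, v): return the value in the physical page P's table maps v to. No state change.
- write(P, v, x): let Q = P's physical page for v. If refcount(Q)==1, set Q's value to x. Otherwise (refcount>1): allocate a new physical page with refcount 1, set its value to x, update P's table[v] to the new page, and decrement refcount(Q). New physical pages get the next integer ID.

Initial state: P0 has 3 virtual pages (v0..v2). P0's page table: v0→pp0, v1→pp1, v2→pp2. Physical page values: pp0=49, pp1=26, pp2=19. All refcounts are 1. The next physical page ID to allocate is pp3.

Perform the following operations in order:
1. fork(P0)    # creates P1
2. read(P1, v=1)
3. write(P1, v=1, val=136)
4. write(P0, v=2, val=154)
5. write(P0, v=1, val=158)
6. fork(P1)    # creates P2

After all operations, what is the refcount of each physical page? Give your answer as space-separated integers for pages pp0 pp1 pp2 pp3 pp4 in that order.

Op 1: fork(P0) -> P1. 3 ppages; refcounts: pp0:2 pp1:2 pp2:2
Op 2: read(P1, v1) -> 26. No state change.
Op 3: write(P1, v1, 136). refcount(pp1)=2>1 -> COPY to pp3. 4 ppages; refcounts: pp0:2 pp1:1 pp2:2 pp3:1
Op 4: write(P0, v2, 154). refcount(pp2)=2>1 -> COPY to pp4. 5 ppages; refcounts: pp0:2 pp1:1 pp2:1 pp3:1 pp4:1
Op 5: write(P0, v1, 158). refcount(pp1)=1 -> write in place. 5 ppages; refcounts: pp0:2 pp1:1 pp2:1 pp3:1 pp4:1
Op 6: fork(P1) -> P2. 5 ppages; refcounts: pp0:3 pp1:1 pp2:2 pp3:2 pp4:1

Answer: 3 1 2 2 1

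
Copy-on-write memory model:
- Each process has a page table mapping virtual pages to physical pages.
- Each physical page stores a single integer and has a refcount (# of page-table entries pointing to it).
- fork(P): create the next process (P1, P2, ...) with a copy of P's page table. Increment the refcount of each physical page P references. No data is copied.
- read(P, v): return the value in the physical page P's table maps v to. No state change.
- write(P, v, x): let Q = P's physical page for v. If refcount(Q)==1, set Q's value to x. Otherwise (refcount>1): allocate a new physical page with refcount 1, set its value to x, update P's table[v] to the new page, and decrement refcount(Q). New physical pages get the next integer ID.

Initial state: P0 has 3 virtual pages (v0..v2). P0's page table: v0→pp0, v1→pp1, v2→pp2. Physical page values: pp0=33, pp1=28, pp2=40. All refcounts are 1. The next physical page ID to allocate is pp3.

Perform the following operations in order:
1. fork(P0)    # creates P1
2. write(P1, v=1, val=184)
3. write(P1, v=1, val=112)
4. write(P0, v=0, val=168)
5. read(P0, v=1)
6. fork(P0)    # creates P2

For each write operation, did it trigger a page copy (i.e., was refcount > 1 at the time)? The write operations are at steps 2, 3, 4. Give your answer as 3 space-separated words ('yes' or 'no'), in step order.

Op 1: fork(P0) -> P1. 3 ppages; refcounts: pp0:2 pp1:2 pp2:2
Op 2: write(P1, v1, 184). refcount(pp1)=2>1 -> COPY to pp3. 4 ppages; refcounts: pp0:2 pp1:1 pp2:2 pp3:1
Op 3: write(P1, v1, 112). refcount(pp3)=1 -> write in place. 4 ppages; refcounts: pp0:2 pp1:1 pp2:2 pp3:1
Op 4: write(P0, v0, 168). refcount(pp0)=2>1 -> COPY to pp4. 5 ppages; refcounts: pp0:1 pp1:1 pp2:2 pp3:1 pp4:1
Op 5: read(P0, v1) -> 28. No state change.
Op 6: fork(P0) -> P2. 5 ppages; refcounts: pp0:1 pp1:2 pp2:3 pp3:1 pp4:2

yes no yes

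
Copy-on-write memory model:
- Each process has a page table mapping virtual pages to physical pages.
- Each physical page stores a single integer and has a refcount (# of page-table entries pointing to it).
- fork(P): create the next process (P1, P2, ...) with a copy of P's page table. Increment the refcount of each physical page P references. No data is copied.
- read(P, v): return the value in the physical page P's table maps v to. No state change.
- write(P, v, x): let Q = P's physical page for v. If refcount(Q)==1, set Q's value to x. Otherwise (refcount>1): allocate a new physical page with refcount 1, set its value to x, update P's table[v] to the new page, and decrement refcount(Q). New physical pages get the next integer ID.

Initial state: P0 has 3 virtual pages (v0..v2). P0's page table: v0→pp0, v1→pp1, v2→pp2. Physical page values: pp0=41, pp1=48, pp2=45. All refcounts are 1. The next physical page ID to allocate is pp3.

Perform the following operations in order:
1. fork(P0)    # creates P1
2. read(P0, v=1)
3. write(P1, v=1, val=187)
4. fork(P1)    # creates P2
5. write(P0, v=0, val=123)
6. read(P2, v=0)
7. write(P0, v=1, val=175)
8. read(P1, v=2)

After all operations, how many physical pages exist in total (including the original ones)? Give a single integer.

Op 1: fork(P0) -> P1. 3 ppages; refcounts: pp0:2 pp1:2 pp2:2
Op 2: read(P0, v1) -> 48. No state change.
Op 3: write(P1, v1, 187). refcount(pp1)=2>1 -> COPY to pp3. 4 ppages; refcounts: pp0:2 pp1:1 pp2:2 pp3:1
Op 4: fork(P1) -> P2. 4 ppages; refcounts: pp0:3 pp1:1 pp2:3 pp3:2
Op 5: write(P0, v0, 123). refcount(pp0)=3>1 -> COPY to pp4. 5 ppages; refcounts: pp0:2 pp1:1 pp2:3 pp3:2 pp4:1
Op 6: read(P2, v0) -> 41. No state change.
Op 7: write(P0, v1, 175). refcount(pp1)=1 -> write in place. 5 ppages; refcounts: pp0:2 pp1:1 pp2:3 pp3:2 pp4:1
Op 8: read(P1, v2) -> 45. No state change.

Answer: 5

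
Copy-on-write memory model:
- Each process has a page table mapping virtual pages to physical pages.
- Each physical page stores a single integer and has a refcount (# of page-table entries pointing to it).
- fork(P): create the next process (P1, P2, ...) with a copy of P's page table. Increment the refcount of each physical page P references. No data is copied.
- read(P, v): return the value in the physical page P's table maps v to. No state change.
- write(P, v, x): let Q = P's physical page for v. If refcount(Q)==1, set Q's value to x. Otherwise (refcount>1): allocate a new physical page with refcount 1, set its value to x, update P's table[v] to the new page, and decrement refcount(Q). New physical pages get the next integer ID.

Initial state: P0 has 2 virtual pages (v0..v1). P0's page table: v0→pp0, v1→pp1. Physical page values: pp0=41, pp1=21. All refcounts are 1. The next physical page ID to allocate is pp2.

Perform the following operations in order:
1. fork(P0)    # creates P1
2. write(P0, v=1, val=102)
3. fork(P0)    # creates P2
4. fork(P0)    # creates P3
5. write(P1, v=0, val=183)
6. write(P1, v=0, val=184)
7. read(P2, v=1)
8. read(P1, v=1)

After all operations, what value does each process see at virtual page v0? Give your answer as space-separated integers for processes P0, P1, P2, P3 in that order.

Op 1: fork(P0) -> P1. 2 ppages; refcounts: pp0:2 pp1:2
Op 2: write(P0, v1, 102). refcount(pp1)=2>1 -> COPY to pp2. 3 ppages; refcounts: pp0:2 pp1:1 pp2:1
Op 3: fork(P0) -> P2. 3 ppages; refcounts: pp0:3 pp1:1 pp2:2
Op 4: fork(P0) -> P3. 3 ppages; refcounts: pp0:4 pp1:1 pp2:3
Op 5: write(P1, v0, 183). refcount(pp0)=4>1 -> COPY to pp3. 4 ppages; refcounts: pp0:3 pp1:1 pp2:3 pp3:1
Op 6: write(P1, v0, 184). refcount(pp3)=1 -> write in place. 4 ppages; refcounts: pp0:3 pp1:1 pp2:3 pp3:1
Op 7: read(P2, v1) -> 102. No state change.
Op 8: read(P1, v1) -> 21. No state change.
P0: v0 -> pp0 = 41
P1: v0 -> pp3 = 184
P2: v0 -> pp0 = 41
P3: v0 -> pp0 = 41

Answer: 41 184 41 41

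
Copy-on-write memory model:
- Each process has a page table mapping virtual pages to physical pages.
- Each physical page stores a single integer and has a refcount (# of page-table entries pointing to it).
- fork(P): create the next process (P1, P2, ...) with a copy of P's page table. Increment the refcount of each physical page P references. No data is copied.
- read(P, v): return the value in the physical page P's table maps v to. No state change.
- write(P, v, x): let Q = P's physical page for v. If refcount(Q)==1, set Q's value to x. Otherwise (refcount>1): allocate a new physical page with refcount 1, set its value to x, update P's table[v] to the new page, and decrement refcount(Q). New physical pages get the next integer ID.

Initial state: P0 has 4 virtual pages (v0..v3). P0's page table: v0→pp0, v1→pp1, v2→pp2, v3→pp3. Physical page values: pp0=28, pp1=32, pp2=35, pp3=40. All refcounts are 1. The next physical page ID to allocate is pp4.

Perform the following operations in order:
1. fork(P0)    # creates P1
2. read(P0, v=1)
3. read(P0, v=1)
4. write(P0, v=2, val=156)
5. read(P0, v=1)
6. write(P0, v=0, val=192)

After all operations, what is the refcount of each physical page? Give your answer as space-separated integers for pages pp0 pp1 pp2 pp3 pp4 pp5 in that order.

Answer: 1 2 1 2 1 1

Derivation:
Op 1: fork(P0) -> P1. 4 ppages; refcounts: pp0:2 pp1:2 pp2:2 pp3:2
Op 2: read(P0, v1) -> 32. No state change.
Op 3: read(P0, v1) -> 32. No state change.
Op 4: write(P0, v2, 156). refcount(pp2)=2>1 -> COPY to pp4. 5 ppages; refcounts: pp0:2 pp1:2 pp2:1 pp3:2 pp4:1
Op 5: read(P0, v1) -> 32. No state change.
Op 6: write(P0, v0, 192). refcount(pp0)=2>1 -> COPY to pp5. 6 ppages; refcounts: pp0:1 pp1:2 pp2:1 pp3:2 pp4:1 pp5:1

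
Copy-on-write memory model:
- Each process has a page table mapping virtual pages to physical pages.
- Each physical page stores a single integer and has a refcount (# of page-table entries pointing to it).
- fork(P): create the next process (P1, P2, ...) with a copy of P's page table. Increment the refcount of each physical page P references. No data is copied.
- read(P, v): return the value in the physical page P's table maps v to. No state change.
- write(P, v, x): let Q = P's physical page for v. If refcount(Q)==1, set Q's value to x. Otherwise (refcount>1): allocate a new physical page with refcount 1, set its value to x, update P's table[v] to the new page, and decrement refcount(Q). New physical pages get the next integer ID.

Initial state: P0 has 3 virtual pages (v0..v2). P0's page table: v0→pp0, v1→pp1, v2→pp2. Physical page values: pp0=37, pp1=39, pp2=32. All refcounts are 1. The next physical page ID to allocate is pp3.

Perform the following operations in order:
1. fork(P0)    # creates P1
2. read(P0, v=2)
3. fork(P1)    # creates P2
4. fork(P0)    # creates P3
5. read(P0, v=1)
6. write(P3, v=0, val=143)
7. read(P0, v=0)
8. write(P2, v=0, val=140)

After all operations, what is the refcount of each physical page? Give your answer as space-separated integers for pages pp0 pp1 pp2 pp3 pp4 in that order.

Op 1: fork(P0) -> P1. 3 ppages; refcounts: pp0:2 pp1:2 pp2:2
Op 2: read(P0, v2) -> 32. No state change.
Op 3: fork(P1) -> P2. 3 ppages; refcounts: pp0:3 pp1:3 pp2:3
Op 4: fork(P0) -> P3. 3 ppages; refcounts: pp0:4 pp1:4 pp2:4
Op 5: read(P0, v1) -> 39. No state change.
Op 6: write(P3, v0, 143). refcount(pp0)=4>1 -> COPY to pp3. 4 ppages; refcounts: pp0:3 pp1:4 pp2:4 pp3:1
Op 7: read(P0, v0) -> 37. No state change.
Op 8: write(P2, v0, 140). refcount(pp0)=3>1 -> COPY to pp4. 5 ppages; refcounts: pp0:2 pp1:4 pp2:4 pp3:1 pp4:1

Answer: 2 4 4 1 1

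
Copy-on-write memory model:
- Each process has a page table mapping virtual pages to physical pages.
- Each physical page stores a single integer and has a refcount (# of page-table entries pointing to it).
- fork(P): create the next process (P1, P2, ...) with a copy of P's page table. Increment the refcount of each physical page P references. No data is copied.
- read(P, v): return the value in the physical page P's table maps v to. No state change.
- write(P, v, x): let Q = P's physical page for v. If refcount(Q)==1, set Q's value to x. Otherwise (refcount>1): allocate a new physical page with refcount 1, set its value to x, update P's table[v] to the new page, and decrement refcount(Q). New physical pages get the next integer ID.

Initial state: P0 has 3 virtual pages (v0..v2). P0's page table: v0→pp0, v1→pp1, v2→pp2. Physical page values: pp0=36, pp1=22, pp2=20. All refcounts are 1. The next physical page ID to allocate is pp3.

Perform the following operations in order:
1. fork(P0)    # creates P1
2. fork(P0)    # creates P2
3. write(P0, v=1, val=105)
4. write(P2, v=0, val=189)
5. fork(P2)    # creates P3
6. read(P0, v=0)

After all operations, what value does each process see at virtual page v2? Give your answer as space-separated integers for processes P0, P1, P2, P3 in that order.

Answer: 20 20 20 20

Derivation:
Op 1: fork(P0) -> P1. 3 ppages; refcounts: pp0:2 pp1:2 pp2:2
Op 2: fork(P0) -> P2. 3 ppages; refcounts: pp0:3 pp1:3 pp2:3
Op 3: write(P0, v1, 105). refcount(pp1)=3>1 -> COPY to pp3. 4 ppages; refcounts: pp0:3 pp1:2 pp2:3 pp3:1
Op 4: write(P2, v0, 189). refcount(pp0)=3>1 -> COPY to pp4. 5 ppages; refcounts: pp0:2 pp1:2 pp2:3 pp3:1 pp4:1
Op 5: fork(P2) -> P3. 5 ppages; refcounts: pp0:2 pp1:3 pp2:4 pp3:1 pp4:2
Op 6: read(P0, v0) -> 36. No state change.
P0: v2 -> pp2 = 20
P1: v2 -> pp2 = 20
P2: v2 -> pp2 = 20
P3: v2 -> pp2 = 20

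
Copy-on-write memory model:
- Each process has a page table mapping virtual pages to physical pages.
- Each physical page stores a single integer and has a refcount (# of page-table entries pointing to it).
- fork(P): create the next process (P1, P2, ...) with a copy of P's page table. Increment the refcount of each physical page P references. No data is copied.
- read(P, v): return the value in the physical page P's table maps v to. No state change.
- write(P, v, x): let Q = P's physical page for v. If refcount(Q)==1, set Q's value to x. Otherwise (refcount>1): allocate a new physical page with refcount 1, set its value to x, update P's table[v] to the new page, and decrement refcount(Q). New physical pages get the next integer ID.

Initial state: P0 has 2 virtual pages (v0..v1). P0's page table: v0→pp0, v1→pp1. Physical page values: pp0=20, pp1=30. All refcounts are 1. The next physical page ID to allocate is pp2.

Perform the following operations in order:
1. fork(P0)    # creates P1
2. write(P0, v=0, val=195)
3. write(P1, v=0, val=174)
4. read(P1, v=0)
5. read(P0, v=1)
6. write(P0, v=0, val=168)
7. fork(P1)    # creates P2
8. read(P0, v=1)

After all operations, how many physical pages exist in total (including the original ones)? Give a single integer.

Op 1: fork(P0) -> P1. 2 ppages; refcounts: pp0:2 pp1:2
Op 2: write(P0, v0, 195). refcount(pp0)=2>1 -> COPY to pp2. 3 ppages; refcounts: pp0:1 pp1:2 pp2:1
Op 3: write(P1, v0, 174). refcount(pp0)=1 -> write in place. 3 ppages; refcounts: pp0:1 pp1:2 pp2:1
Op 4: read(P1, v0) -> 174. No state change.
Op 5: read(P0, v1) -> 30. No state change.
Op 6: write(P0, v0, 168). refcount(pp2)=1 -> write in place. 3 ppages; refcounts: pp0:1 pp1:2 pp2:1
Op 7: fork(P1) -> P2. 3 ppages; refcounts: pp0:2 pp1:3 pp2:1
Op 8: read(P0, v1) -> 30. No state change.

Answer: 3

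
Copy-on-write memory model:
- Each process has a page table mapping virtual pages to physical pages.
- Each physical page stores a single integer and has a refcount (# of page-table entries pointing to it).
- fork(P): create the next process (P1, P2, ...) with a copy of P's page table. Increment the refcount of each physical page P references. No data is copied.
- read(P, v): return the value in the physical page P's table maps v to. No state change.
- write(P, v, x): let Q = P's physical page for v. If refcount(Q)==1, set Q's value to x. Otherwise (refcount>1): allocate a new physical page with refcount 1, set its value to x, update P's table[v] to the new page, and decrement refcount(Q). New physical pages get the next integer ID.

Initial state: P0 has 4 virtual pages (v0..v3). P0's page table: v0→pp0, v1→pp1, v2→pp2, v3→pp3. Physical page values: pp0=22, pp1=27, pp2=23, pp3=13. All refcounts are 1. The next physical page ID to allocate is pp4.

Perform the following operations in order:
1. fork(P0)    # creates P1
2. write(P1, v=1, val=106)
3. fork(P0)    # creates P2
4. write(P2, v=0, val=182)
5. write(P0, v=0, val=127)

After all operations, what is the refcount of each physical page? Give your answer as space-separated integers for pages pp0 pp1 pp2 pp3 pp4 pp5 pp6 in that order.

Answer: 1 2 3 3 1 1 1

Derivation:
Op 1: fork(P0) -> P1. 4 ppages; refcounts: pp0:2 pp1:2 pp2:2 pp3:2
Op 2: write(P1, v1, 106). refcount(pp1)=2>1 -> COPY to pp4. 5 ppages; refcounts: pp0:2 pp1:1 pp2:2 pp3:2 pp4:1
Op 3: fork(P0) -> P2. 5 ppages; refcounts: pp0:3 pp1:2 pp2:3 pp3:3 pp4:1
Op 4: write(P2, v0, 182). refcount(pp0)=3>1 -> COPY to pp5. 6 ppages; refcounts: pp0:2 pp1:2 pp2:3 pp3:3 pp4:1 pp5:1
Op 5: write(P0, v0, 127). refcount(pp0)=2>1 -> COPY to pp6. 7 ppages; refcounts: pp0:1 pp1:2 pp2:3 pp3:3 pp4:1 pp5:1 pp6:1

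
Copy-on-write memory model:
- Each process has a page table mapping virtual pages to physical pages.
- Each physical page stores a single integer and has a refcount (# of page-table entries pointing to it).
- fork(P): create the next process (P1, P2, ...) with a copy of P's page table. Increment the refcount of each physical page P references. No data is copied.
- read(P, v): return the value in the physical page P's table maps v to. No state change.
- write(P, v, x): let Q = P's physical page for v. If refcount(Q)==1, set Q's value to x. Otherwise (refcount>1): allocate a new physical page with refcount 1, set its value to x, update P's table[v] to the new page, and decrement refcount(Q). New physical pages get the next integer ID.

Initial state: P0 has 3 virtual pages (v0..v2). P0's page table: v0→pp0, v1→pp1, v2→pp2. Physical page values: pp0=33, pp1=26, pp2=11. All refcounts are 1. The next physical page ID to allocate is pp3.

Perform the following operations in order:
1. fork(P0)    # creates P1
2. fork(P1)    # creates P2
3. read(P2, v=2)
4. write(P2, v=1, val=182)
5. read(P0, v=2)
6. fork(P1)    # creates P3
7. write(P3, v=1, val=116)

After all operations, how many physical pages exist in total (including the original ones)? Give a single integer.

Answer: 5

Derivation:
Op 1: fork(P0) -> P1. 3 ppages; refcounts: pp0:2 pp1:2 pp2:2
Op 2: fork(P1) -> P2. 3 ppages; refcounts: pp0:3 pp1:3 pp2:3
Op 3: read(P2, v2) -> 11. No state change.
Op 4: write(P2, v1, 182). refcount(pp1)=3>1 -> COPY to pp3. 4 ppages; refcounts: pp0:3 pp1:2 pp2:3 pp3:1
Op 5: read(P0, v2) -> 11. No state change.
Op 6: fork(P1) -> P3. 4 ppages; refcounts: pp0:4 pp1:3 pp2:4 pp3:1
Op 7: write(P3, v1, 116). refcount(pp1)=3>1 -> COPY to pp4. 5 ppages; refcounts: pp0:4 pp1:2 pp2:4 pp3:1 pp4:1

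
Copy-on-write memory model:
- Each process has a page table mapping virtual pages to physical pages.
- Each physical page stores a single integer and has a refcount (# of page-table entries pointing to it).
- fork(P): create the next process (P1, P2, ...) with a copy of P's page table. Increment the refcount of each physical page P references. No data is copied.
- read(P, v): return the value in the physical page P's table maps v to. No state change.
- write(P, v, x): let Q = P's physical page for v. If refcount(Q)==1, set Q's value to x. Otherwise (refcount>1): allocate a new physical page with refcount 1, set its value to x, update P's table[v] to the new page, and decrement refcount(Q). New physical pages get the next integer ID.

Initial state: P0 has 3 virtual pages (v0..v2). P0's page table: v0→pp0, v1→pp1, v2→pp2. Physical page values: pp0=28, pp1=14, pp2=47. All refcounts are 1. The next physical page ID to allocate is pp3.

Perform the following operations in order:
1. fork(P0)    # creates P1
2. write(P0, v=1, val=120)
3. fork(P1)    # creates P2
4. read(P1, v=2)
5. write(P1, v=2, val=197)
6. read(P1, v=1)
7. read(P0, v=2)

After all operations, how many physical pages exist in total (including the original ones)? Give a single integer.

Answer: 5

Derivation:
Op 1: fork(P0) -> P1. 3 ppages; refcounts: pp0:2 pp1:2 pp2:2
Op 2: write(P0, v1, 120). refcount(pp1)=2>1 -> COPY to pp3. 4 ppages; refcounts: pp0:2 pp1:1 pp2:2 pp3:1
Op 3: fork(P1) -> P2. 4 ppages; refcounts: pp0:3 pp1:2 pp2:3 pp3:1
Op 4: read(P1, v2) -> 47. No state change.
Op 5: write(P1, v2, 197). refcount(pp2)=3>1 -> COPY to pp4. 5 ppages; refcounts: pp0:3 pp1:2 pp2:2 pp3:1 pp4:1
Op 6: read(P1, v1) -> 14. No state change.
Op 7: read(P0, v2) -> 47. No state change.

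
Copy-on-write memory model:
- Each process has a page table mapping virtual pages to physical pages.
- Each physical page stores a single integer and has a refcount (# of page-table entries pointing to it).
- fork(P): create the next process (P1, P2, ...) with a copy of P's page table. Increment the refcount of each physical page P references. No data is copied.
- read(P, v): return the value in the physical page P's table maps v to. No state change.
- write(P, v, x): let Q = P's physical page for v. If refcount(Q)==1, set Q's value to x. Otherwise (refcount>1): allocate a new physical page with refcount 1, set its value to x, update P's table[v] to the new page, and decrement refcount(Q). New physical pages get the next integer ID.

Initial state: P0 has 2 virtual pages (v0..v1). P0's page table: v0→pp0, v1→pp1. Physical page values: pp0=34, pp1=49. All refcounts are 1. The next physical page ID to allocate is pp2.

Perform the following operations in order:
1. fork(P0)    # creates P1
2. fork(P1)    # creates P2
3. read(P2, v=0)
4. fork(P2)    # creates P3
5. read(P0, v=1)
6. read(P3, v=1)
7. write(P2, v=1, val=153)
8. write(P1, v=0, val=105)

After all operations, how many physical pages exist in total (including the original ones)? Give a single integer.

Op 1: fork(P0) -> P1. 2 ppages; refcounts: pp0:2 pp1:2
Op 2: fork(P1) -> P2. 2 ppages; refcounts: pp0:3 pp1:3
Op 3: read(P2, v0) -> 34. No state change.
Op 4: fork(P2) -> P3. 2 ppages; refcounts: pp0:4 pp1:4
Op 5: read(P0, v1) -> 49. No state change.
Op 6: read(P3, v1) -> 49. No state change.
Op 7: write(P2, v1, 153). refcount(pp1)=4>1 -> COPY to pp2. 3 ppages; refcounts: pp0:4 pp1:3 pp2:1
Op 8: write(P1, v0, 105). refcount(pp0)=4>1 -> COPY to pp3. 4 ppages; refcounts: pp0:3 pp1:3 pp2:1 pp3:1

Answer: 4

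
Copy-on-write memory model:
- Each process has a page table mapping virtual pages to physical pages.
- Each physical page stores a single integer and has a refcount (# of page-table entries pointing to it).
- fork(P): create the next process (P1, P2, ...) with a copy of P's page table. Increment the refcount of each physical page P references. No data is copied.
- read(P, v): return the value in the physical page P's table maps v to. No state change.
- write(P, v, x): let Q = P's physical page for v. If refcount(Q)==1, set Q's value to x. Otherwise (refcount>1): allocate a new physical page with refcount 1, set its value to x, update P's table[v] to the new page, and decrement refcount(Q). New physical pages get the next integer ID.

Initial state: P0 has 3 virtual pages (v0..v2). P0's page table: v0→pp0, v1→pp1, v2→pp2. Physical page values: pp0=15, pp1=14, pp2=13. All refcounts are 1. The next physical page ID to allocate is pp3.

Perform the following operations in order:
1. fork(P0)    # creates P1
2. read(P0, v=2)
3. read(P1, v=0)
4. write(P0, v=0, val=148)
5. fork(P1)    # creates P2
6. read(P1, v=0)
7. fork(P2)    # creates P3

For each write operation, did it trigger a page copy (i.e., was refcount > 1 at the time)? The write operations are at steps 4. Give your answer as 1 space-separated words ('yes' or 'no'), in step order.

Op 1: fork(P0) -> P1. 3 ppages; refcounts: pp0:2 pp1:2 pp2:2
Op 2: read(P0, v2) -> 13. No state change.
Op 3: read(P1, v0) -> 15. No state change.
Op 4: write(P0, v0, 148). refcount(pp0)=2>1 -> COPY to pp3. 4 ppages; refcounts: pp0:1 pp1:2 pp2:2 pp3:1
Op 5: fork(P1) -> P2. 4 ppages; refcounts: pp0:2 pp1:3 pp2:3 pp3:1
Op 6: read(P1, v0) -> 15. No state change.
Op 7: fork(P2) -> P3. 4 ppages; refcounts: pp0:3 pp1:4 pp2:4 pp3:1

yes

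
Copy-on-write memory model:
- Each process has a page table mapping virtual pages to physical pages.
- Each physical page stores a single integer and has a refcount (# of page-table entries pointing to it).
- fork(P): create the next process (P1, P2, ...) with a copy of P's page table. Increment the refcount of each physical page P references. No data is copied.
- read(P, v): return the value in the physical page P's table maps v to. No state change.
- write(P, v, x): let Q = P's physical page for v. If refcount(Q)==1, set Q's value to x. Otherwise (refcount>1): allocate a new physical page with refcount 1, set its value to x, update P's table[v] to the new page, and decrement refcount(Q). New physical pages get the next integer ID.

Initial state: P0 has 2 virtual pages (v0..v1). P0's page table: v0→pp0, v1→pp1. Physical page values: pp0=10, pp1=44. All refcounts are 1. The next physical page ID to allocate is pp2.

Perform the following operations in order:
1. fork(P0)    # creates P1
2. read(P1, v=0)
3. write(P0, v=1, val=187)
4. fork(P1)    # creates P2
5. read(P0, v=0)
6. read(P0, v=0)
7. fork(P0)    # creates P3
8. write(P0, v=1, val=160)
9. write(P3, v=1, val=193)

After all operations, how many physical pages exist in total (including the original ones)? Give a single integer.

Answer: 4

Derivation:
Op 1: fork(P0) -> P1. 2 ppages; refcounts: pp0:2 pp1:2
Op 2: read(P1, v0) -> 10. No state change.
Op 3: write(P0, v1, 187). refcount(pp1)=2>1 -> COPY to pp2. 3 ppages; refcounts: pp0:2 pp1:1 pp2:1
Op 4: fork(P1) -> P2. 3 ppages; refcounts: pp0:3 pp1:2 pp2:1
Op 5: read(P0, v0) -> 10. No state change.
Op 6: read(P0, v0) -> 10. No state change.
Op 7: fork(P0) -> P3. 3 ppages; refcounts: pp0:4 pp1:2 pp2:2
Op 8: write(P0, v1, 160). refcount(pp2)=2>1 -> COPY to pp3. 4 ppages; refcounts: pp0:4 pp1:2 pp2:1 pp3:1
Op 9: write(P3, v1, 193). refcount(pp2)=1 -> write in place. 4 ppages; refcounts: pp0:4 pp1:2 pp2:1 pp3:1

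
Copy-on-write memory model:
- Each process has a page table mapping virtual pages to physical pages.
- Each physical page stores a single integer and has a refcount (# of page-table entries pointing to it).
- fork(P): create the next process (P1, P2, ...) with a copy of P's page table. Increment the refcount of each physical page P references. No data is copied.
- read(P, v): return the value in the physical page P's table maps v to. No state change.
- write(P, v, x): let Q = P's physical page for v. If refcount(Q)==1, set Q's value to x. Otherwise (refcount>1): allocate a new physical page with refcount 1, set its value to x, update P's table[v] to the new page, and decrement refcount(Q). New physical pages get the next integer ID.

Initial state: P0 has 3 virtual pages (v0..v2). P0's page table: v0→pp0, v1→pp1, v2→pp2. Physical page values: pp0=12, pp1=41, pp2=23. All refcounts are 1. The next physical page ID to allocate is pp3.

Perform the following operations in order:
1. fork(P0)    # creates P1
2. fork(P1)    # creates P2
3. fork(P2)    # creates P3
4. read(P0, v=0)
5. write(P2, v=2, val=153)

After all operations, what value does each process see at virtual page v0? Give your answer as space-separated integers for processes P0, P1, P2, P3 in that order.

Op 1: fork(P0) -> P1. 3 ppages; refcounts: pp0:2 pp1:2 pp2:2
Op 2: fork(P1) -> P2. 3 ppages; refcounts: pp0:3 pp1:3 pp2:3
Op 3: fork(P2) -> P3. 3 ppages; refcounts: pp0:4 pp1:4 pp2:4
Op 4: read(P0, v0) -> 12. No state change.
Op 5: write(P2, v2, 153). refcount(pp2)=4>1 -> COPY to pp3. 4 ppages; refcounts: pp0:4 pp1:4 pp2:3 pp3:1
P0: v0 -> pp0 = 12
P1: v0 -> pp0 = 12
P2: v0 -> pp0 = 12
P3: v0 -> pp0 = 12

Answer: 12 12 12 12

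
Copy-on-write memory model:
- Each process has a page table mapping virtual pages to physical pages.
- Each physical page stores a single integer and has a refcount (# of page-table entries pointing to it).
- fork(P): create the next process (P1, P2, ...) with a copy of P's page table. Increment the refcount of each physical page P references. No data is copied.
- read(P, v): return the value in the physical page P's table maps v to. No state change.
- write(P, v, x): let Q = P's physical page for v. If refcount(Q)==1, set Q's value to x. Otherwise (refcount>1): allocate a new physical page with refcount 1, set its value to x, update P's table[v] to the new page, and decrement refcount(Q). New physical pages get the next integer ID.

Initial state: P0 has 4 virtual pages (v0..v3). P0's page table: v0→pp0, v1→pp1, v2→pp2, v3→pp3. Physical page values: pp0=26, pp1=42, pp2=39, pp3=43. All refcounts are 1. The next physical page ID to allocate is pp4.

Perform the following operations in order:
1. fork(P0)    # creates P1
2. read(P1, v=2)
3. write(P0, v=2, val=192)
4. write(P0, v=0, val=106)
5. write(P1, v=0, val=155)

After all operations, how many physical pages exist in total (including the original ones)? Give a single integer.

Op 1: fork(P0) -> P1. 4 ppages; refcounts: pp0:2 pp1:2 pp2:2 pp3:2
Op 2: read(P1, v2) -> 39. No state change.
Op 3: write(P0, v2, 192). refcount(pp2)=2>1 -> COPY to pp4. 5 ppages; refcounts: pp0:2 pp1:2 pp2:1 pp3:2 pp4:1
Op 4: write(P0, v0, 106). refcount(pp0)=2>1 -> COPY to pp5. 6 ppages; refcounts: pp0:1 pp1:2 pp2:1 pp3:2 pp4:1 pp5:1
Op 5: write(P1, v0, 155). refcount(pp0)=1 -> write in place. 6 ppages; refcounts: pp0:1 pp1:2 pp2:1 pp3:2 pp4:1 pp5:1

Answer: 6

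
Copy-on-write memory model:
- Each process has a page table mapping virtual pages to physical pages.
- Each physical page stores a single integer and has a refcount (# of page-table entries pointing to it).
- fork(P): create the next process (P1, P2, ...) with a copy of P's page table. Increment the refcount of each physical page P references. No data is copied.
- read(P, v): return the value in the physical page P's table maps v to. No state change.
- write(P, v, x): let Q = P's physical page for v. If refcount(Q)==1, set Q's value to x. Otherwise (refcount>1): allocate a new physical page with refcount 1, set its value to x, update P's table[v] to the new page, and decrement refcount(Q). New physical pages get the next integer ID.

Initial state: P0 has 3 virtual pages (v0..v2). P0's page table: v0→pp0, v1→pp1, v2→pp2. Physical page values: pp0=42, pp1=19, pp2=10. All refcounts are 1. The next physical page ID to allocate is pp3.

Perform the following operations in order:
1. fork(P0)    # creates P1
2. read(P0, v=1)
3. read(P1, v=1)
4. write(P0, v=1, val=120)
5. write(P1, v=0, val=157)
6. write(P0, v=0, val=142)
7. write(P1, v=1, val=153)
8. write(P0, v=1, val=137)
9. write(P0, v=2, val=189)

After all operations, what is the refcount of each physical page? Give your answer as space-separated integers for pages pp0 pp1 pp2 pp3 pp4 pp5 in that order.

Op 1: fork(P0) -> P1. 3 ppages; refcounts: pp0:2 pp1:2 pp2:2
Op 2: read(P0, v1) -> 19. No state change.
Op 3: read(P1, v1) -> 19. No state change.
Op 4: write(P0, v1, 120). refcount(pp1)=2>1 -> COPY to pp3. 4 ppages; refcounts: pp0:2 pp1:1 pp2:2 pp3:1
Op 5: write(P1, v0, 157). refcount(pp0)=2>1 -> COPY to pp4. 5 ppages; refcounts: pp0:1 pp1:1 pp2:2 pp3:1 pp4:1
Op 6: write(P0, v0, 142). refcount(pp0)=1 -> write in place. 5 ppages; refcounts: pp0:1 pp1:1 pp2:2 pp3:1 pp4:1
Op 7: write(P1, v1, 153). refcount(pp1)=1 -> write in place. 5 ppages; refcounts: pp0:1 pp1:1 pp2:2 pp3:1 pp4:1
Op 8: write(P0, v1, 137). refcount(pp3)=1 -> write in place. 5 ppages; refcounts: pp0:1 pp1:1 pp2:2 pp3:1 pp4:1
Op 9: write(P0, v2, 189). refcount(pp2)=2>1 -> COPY to pp5. 6 ppages; refcounts: pp0:1 pp1:1 pp2:1 pp3:1 pp4:1 pp5:1

Answer: 1 1 1 1 1 1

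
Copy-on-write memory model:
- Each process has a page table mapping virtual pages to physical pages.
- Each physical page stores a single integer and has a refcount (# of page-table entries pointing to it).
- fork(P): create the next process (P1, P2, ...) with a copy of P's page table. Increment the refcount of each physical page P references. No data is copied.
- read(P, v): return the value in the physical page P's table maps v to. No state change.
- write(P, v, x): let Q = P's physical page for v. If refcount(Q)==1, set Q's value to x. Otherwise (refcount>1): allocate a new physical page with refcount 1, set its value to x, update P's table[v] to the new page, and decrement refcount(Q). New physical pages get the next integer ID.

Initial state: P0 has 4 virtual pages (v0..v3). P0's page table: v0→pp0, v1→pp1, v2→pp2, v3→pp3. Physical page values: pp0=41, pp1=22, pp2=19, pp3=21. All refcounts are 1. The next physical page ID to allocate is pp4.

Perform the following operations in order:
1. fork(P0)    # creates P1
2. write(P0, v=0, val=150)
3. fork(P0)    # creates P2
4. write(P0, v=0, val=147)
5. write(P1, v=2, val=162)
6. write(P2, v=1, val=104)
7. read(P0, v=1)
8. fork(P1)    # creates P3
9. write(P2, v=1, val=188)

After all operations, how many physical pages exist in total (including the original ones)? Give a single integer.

Answer: 8

Derivation:
Op 1: fork(P0) -> P1. 4 ppages; refcounts: pp0:2 pp1:2 pp2:2 pp3:2
Op 2: write(P0, v0, 150). refcount(pp0)=2>1 -> COPY to pp4. 5 ppages; refcounts: pp0:1 pp1:2 pp2:2 pp3:2 pp4:1
Op 3: fork(P0) -> P2. 5 ppages; refcounts: pp0:1 pp1:3 pp2:3 pp3:3 pp4:2
Op 4: write(P0, v0, 147). refcount(pp4)=2>1 -> COPY to pp5. 6 ppages; refcounts: pp0:1 pp1:3 pp2:3 pp3:3 pp4:1 pp5:1
Op 5: write(P1, v2, 162). refcount(pp2)=3>1 -> COPY to pp6. 7 ppages; refcounts: pp0:1 pp1:3 pp2:2 pp3:3 pp4:1 pp5:1 pp6:1
Op 6: write(P2, v1, 104). refcount(pp1)=3>1 -> COPY to pp7. 8 ppages; refcounts: pp0:1 pp1:2 pp2:2 pp3:3 pp4:1 pp5:1 pp6:1 pp7:1
Op 7: read(P0, v1) -> 22. No state change.
Op 8: fork(P1) -> P3. 8 ppages; refcounts: pp0:2 pp1:3 pp2:2 pp3:4 pp4:1 pp5:1 pp6:2 pp7:1
Op 9: write(P2, v1, 188). refcount(pp7)=1 -> write in place. 8 ppages; refcounts: pp0:2 pp1:3 pp2:2 pp3:4 pp4:1 pp5:1 pp6:2 pp7:1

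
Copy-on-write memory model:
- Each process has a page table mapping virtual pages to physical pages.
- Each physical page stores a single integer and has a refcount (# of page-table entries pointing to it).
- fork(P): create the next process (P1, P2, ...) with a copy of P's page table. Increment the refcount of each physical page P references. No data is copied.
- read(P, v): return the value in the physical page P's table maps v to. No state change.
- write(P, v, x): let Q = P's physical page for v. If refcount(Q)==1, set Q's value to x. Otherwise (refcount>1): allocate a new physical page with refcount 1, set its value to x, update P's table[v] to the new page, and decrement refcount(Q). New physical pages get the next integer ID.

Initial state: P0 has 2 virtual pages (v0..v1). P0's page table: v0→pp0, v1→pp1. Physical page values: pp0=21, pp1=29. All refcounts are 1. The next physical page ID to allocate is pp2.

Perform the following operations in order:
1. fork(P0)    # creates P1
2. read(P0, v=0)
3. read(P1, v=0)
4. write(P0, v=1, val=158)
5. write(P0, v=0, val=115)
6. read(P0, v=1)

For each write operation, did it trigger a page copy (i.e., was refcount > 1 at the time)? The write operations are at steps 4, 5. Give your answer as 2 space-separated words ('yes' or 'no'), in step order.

Op 1: fork(P0) -> P1. 2 ppages; refcounts: pp0:2 pp1:2
Op 2: read(P0, v0) -> 21. No state change.
Op 3: read(P1, v0) -> 21. No state change.
Op 4: write(P0, v1, 158). refcount(pp1)=2>1 -> COPY to pp2. 3 ppages; refcounts: pp0:2 pp1:1 pp2:1
Op 5: write(P0, v0, 115). refcount(pp0)=2>1 -> COPY to pp3. 4 ppages; refcounts: pp0:1 pp1:1 pp2:1 pp3:1
Op 6: read(P0, v1) -> 158. No state change.

yes yes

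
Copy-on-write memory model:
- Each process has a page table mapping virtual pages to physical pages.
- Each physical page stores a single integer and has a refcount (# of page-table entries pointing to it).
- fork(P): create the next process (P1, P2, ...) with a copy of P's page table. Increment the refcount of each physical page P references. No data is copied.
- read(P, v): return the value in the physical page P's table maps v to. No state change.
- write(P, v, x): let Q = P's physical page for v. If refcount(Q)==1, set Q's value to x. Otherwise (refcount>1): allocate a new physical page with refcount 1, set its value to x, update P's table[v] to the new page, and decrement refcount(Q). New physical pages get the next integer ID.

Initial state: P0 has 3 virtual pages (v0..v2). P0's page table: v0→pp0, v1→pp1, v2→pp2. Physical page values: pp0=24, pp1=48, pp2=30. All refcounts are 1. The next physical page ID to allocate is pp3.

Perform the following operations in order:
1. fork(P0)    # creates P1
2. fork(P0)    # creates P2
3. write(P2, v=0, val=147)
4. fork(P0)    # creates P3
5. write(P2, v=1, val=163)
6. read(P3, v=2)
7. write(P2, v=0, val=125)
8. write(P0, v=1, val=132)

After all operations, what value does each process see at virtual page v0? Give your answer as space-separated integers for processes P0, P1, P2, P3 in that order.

Op 1: fork(P0) -> P1. 3 ppages; refcounts: pp0:2 pp1:2 pp2:2
Op 2: fork(P0) -> P2. 3 ppages; refcounts: pp0:3 pp1:3 pp2:3
Op 3: write(P2, v0, 147). refcount(pp0)=3>1 -> COPY to pp3. 4 ppages; refcounts: pp0:2 pp1:3 pp2:3 pp3:1
Op 4: fork(P0) -> P3. 4 ppages; refcounts: pp0:3 pp1:4 pp2:4 pp3:1
Op 5: write(P2, v1, 163). refcount(pp1)=4>1 -> COPY to pp4. 5 ppages; refcounts: pp0:3 pp1:3 pp2:4 pp3:1 pp4:1
Op 6: read(P3, v2) -> 30. No state change.
Op 7: write(P2, v0, 125). refcount(pp3)=1 -> write in place. 5 ppages; refcounts: pp0:3 pp1:3 pp2:4 pp3:1 pp4:1
Op 8: write(P0, v1, 132). refcount(pp1)=3>1 -> COPY to pp5. 6 ppages; refcounts: pp0:3 pp1:2 pp2:4 pp3:1 pp4:1 pp5:1
P0: v0 -> pp0 = 24
P1: v0 -> pp0 = 24
P2: v0 -> pp3 = 125
P3: v0 -> pp0 = 24

Answer: 24 24 125 24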